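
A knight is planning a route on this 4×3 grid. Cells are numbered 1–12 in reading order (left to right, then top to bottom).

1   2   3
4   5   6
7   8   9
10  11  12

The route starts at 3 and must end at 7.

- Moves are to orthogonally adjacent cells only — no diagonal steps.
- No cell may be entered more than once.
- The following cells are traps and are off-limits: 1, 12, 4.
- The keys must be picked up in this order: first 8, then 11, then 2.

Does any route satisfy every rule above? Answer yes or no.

Ignoring the required order, 2 revisit-free routes from 3 to 7 pass through all of 8, 11, and 2; the waypoint orders that occur are 2 → 8 → 11 (2) — never 8 → 11 → 2.

no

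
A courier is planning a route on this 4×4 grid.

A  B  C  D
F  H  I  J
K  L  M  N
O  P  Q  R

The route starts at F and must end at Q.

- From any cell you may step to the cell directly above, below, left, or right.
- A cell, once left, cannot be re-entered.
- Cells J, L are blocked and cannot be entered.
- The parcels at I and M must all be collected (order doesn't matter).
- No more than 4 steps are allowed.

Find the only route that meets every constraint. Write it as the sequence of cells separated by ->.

The 4-move cap with required stops at I, M leaves no slack for detours.
Route from F: right 2 to I, down 2 to Q — 4 moves in all.
Check: all required cells visited; 4 ≤ 4 moves.

F -> H -> I -> M -> Q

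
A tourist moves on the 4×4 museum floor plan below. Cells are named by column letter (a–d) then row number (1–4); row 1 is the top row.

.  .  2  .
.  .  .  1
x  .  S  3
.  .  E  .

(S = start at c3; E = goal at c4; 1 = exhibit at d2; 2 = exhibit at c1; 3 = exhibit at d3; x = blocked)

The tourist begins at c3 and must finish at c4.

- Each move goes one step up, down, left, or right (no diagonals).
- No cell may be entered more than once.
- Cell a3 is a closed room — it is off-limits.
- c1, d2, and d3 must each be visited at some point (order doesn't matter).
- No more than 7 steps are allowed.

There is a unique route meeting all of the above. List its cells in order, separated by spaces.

The budget equals the shortest possible length, so every move has to be on a shortest route through the required cells.
Route from c3: 2× up (reaching c1), right to d1, 3× down (reaching d4), left to c4 — 7 moves in all.
Check: all required cells visited; 7 ≤ 7 moves.

c3 c2 c1 d1 d2 d3 d4 c4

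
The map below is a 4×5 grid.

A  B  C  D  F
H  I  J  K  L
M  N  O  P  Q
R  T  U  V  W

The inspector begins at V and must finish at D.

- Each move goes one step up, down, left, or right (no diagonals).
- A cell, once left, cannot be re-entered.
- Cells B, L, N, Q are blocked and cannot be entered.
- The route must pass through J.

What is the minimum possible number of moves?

5

Any route passes through J somewhere between V and D. Summing Manhattan distances along the two legs (V → J → D) gives a lower bound of 3 + 2 = 5 moves.
A route of 5 moves achieves this: V → P → K → J → C → D.
Since 5 matches the lower bound, it is optimal.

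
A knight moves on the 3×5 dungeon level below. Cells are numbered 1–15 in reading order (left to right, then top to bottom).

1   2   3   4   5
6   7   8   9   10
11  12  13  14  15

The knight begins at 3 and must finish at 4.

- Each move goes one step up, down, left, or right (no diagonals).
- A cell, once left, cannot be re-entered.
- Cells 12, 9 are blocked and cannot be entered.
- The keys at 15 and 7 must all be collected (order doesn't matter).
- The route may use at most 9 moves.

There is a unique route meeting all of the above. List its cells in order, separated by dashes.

3 - 2 - 7 - 8 - 13 - 14 - 15 - 10 - 5 - 4

Any route must reach 15 and 7 and still end at 4 within 9 moves, so the order of the required stops is forced.
Route from 3: left 1 to 2, down 1 to 7, right 1 to 8, down 1 to 13, right 2 to 15, up 2 to 5, left 1 to 4 — 9 moves in all.
Check: all required cells visited; 9 ≤ 9 moves.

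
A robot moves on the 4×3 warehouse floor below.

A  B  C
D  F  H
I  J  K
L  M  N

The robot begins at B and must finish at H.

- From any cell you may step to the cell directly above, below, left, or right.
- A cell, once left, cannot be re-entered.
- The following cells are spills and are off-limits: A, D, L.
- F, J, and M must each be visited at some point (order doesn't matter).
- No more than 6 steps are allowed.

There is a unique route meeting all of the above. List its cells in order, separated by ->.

Any route must reach F, J, and M and still end at H within 6 moves, so the order of the required stops is forced.
Route from B: down 3 to M, right 1 to N, up 2 to H — 6 moves in all.
Check: all required cells visited; 6 ≤ 6 moves.

B -> F -> J -> M -> N -> K -> H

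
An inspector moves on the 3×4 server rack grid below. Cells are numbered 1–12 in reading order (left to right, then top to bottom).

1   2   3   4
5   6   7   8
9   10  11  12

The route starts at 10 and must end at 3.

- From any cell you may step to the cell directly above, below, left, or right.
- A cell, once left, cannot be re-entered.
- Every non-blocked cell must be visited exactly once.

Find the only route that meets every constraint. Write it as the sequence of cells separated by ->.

Need to visit all 12 open cells exactly once, starting at 10 and ending at 3.
Cell 12 has only two open neighbours (8 and 11), so the path must pass straight through it: one of those is the cell it's entered from and the other is where it exits.
Route from 10: left 1 to 9, up 2 to 1, right 1 to 2, down 1 to 6, right 1 to 7, down 1 to 11, right 1 to 12, up 2 to 4, left 1 to 3 — 11 moves in all.
Check: all 12 open cells covered.

10 -> 9 -> 5 -> 1 -> 2 -> 6 -> 7 -> 11 -> 12 -> 8 -> 4 -> 3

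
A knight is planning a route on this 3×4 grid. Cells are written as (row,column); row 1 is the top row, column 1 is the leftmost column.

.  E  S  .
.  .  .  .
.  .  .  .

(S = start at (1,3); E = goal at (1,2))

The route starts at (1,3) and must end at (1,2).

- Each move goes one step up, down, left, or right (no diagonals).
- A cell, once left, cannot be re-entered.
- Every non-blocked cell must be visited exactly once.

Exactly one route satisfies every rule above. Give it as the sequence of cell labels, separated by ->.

Need to visit all 12 open cells exactly once, starting at (1,3) and ending at (1,2).
Cell (1,1) has only two open neighbours ((2,1) and (1,2)), so the path must pass straight through it: one of those is the cell it's entered from and the other is where it exits.
Route from (1,3): right 1 to (1,4), down 2 to (3,4), left 1 to (3,3), up 1 to (2,3), left 1 to (2,2), down 1 to (3,2), left 1 to (3,1), up 2 to (1,1), right 1 to (1,2) — 11 moves in all.
Check: all 12 open cells covered.

(1,3) -> (1,4) -> (2,4) -> (3,4) -> (3,3) -> (2,3) -> (2,2) -> (3,2) -> (3,1) -> (2,1) -> (1,1) -> (1,2)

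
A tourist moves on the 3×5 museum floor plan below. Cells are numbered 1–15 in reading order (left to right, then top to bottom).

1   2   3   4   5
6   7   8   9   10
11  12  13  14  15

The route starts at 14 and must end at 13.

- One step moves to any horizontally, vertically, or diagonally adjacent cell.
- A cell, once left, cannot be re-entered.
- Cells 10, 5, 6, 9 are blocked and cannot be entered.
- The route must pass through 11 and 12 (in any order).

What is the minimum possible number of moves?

Any route passes through 11 and 12 in some order between 14 and 13. Summing Chebyshev distances along each leg and taking the cheapest ordering (14 → 12 → 11 → 13) gives a lower bound of 2 + 1 + 2 = 5 moves.
A route of 5 moves achieves this: 14 → 8 → 7 → 11 → 12 → 13.
Since 5 matches the lower bound, it is optimal.

5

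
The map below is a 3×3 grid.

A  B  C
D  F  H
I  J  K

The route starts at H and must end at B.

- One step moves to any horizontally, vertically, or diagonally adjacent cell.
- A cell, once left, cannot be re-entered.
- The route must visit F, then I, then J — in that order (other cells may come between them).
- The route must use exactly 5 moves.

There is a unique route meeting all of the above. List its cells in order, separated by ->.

The waypoints must appear in the order F, I, J, with no cell reused.
Route from H: left to F, down-left to I, right to J, up-left to D, up-right to B — 5 moves in all.
Check: order respected (F at step 1, I at step 2, J at step 3); 5 moves as required.

H -> F -> I -> J -> D -> B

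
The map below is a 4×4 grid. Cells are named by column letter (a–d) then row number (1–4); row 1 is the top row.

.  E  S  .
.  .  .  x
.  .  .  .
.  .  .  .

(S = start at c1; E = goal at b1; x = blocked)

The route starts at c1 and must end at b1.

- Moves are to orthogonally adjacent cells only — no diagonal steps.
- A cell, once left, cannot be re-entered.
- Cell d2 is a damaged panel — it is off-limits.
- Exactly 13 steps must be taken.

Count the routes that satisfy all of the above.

2

Need simple routes of exactly 13 moves from c1 to b1 (Manhattan distance 1, so 6 moves are spent on a detour and 6 undoing it).
Enumerating: c1 c2 c3 d3 d4 c4 b4 a4 a3 b3 b2 a2 a1 b1 | c1 c2 b2 b3 c3 d3 d4 c4 b4 a4 a3 a2 a1 b1.
That gives 2 routes.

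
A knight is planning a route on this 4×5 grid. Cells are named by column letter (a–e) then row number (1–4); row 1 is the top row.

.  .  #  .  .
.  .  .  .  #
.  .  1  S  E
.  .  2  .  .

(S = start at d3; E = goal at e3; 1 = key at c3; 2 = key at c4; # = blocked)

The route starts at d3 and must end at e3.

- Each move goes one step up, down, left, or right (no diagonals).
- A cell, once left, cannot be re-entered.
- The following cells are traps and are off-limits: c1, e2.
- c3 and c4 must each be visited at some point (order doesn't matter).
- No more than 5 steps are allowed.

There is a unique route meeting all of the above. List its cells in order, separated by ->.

The budget equals the shortest possible length, so every move has to be on a shortest route through the required cells.
Route from d3: left 1 to c3, down 1 to c4, right 2 to e4, up 1 to e3 — 5 moves in all.
Check: all required cells visited; 5 ≤ 5 moves.

d3 -> c3 -> c4 -> d4 -> e4 -> e3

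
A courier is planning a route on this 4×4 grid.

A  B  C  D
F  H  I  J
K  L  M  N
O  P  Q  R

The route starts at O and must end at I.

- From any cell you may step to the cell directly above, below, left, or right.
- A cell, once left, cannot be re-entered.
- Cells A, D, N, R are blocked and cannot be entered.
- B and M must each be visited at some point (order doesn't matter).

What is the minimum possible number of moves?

8

Any route passes through B and M in some order between O and I. Summing Manhattan distances along each leg and taking the cheapest ordering (O → M → B → I) gives a lower bound of 3 + 3 + 2 = 8 moves.
A route of 8 moves achieves this: O → P → Q → M → L → H → B → C → I.
Since 8 matches the lower bound, it is optimal.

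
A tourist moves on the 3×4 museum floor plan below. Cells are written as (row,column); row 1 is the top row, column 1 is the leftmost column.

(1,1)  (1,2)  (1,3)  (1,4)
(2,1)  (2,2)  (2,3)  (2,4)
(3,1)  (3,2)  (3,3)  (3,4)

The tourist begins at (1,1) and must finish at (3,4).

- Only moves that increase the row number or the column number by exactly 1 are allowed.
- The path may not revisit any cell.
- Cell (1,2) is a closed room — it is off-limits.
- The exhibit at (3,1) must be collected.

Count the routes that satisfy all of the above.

A right/down-only route from (1,1) to (3,4) makes exactly 2 down-moves and 3 right-moves in some order.
With no other constraints that would be C(5,2) = 10 routes.
Split at (3,1) and multiply the segment counts (each segment already excludes blocked cells): (1,1)→(3,1): 1; (3,1)→(3,4): 1; product = 1.
That gives 1 route.

1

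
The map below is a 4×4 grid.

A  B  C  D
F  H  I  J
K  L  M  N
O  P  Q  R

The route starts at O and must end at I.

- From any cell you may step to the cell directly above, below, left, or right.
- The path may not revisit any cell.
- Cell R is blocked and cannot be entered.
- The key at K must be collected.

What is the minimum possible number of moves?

4

Any route passes through K somewhere between O and I. Summing Manhattan distances along the two legs (O → K → I) gives a lower bound of 1 + 3 = 4 moves.
A route of 4 moves achieves this: O → K → F → H → I.
Since 4 matches the lower bound, it is optimal.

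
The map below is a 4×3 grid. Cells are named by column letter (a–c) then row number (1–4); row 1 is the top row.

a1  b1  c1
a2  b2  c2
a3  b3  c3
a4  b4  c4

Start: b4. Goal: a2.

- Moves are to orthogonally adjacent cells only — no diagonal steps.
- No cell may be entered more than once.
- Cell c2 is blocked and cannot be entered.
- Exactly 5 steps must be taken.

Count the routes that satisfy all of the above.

4

Need simple routes of exactly 5 moves from b4 to a2 (Manhattan distance 3, so 1 moves are spent on a detour and 1 undoing it).
Enumerating: b4 b3 b2 b1 a1 a2 | b4 a4 a3 b3 b2 a2 | b4 c4 c3 b3 b2 a2 | b4 c4 c3 b3 a3 a2.
That gives 4 routes.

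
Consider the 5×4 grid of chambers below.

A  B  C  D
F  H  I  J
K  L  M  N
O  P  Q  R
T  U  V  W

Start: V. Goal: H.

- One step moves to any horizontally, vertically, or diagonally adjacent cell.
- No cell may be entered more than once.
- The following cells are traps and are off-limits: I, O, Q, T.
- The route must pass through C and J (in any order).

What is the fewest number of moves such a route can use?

Any route passes through C and J in some order between V and H. Summing Chebyshev distances along each leg and taking the cheapest ordering (V → J → C → H) gives a lower bound of 3 + 1 + 1 = 5 moves.
A route of 5 moves achieves this: V → P → M → J → C → H.
Since 5 matches the lower bound, it is optimal.

5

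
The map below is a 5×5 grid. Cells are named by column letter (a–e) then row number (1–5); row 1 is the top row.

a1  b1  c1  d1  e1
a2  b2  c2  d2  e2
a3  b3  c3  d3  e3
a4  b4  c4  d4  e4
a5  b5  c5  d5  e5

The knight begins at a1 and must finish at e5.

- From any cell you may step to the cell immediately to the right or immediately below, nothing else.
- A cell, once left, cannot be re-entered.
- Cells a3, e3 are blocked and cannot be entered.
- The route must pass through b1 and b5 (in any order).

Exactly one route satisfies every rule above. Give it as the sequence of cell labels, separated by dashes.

Moves only go right or down, so the column and row indices never decrease.
Route from a1: right to b1, 4× down (reaching b5), 3× right (reaching e5) — 8 moves in all.
Check: all required cells visited.

a1 - b1 - b2 - b3 - b4 - b5 - c5 - d5 - e5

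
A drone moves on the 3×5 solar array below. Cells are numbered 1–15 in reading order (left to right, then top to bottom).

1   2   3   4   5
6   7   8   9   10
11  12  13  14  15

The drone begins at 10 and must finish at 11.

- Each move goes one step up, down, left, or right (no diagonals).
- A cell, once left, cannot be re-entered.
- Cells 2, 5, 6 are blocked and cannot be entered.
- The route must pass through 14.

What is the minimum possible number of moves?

5

Any route passes through 14 somewhere between 10 and 11. Summing Manhattan distances along the two legs (10 → 14 → 11) gives a lower bound of 2 + 3 = 5 moves.
A route of 5 moves achieves this: 10 → 15 → 14 → 13 → 12 → 11.
Since 5 matches the lower bound, it is optimal.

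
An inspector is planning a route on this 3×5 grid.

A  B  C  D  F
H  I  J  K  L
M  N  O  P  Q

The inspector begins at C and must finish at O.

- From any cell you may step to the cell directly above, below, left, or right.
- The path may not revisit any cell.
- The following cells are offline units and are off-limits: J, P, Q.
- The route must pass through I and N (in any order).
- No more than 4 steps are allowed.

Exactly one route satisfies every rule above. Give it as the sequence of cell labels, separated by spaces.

C B I N O

The 4-move cap with required stops at I, N leaves no slack for detours.
Route from C: left to B, 2× down (reaching N), right to O — 4 moves in all.
Check: all required cells visited; 4 ≤ 4 moves.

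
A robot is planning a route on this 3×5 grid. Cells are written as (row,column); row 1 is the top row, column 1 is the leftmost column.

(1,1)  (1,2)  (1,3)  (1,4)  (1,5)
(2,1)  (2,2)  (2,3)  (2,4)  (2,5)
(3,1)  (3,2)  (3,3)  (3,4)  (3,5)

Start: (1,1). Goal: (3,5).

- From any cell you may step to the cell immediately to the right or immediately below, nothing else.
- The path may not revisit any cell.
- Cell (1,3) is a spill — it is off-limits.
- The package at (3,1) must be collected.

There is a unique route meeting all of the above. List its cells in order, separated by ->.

(1,1) -> (2,1) -> (3,1) -> (3,2) -> (3,3) -> (3,4) -> (3,5)

Moves only go right or down, so the column and row indices never decrease.
Route from (1,1): 2× down (reaching (3,1)), 4× right (reaching (3,5)) — 6 moves in all.
Check: all required cells visited.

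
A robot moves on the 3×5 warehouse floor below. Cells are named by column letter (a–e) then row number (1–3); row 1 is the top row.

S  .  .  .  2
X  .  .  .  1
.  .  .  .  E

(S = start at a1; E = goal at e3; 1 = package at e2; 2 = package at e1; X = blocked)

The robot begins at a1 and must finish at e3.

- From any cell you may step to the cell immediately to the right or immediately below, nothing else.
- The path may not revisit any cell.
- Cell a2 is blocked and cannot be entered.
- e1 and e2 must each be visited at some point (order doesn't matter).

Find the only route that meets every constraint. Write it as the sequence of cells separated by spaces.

Moves only go right or down, so the column and row indices never decrease.
Route from a1: 4× right (reaching e1), 2× down (reaching e3) — 6 moves in all.
Check: all required cells visited.

a1 b1 c1 d1 e1 e2 e3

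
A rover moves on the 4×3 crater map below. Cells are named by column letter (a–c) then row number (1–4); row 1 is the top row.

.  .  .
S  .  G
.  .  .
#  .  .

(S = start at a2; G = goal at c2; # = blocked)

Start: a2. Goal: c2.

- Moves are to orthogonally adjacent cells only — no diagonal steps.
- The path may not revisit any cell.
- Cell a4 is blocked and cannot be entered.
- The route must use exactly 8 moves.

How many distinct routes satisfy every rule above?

Need simple routes of exactly 8 moves from a2 to c2 (Manhattan distance 2, so 3 moves are spent on a detour and 3 undoing it).
Enumerating: a2 a1 b1 b2 b3 b4 c4 c3 c2.
That gives 1 route.

1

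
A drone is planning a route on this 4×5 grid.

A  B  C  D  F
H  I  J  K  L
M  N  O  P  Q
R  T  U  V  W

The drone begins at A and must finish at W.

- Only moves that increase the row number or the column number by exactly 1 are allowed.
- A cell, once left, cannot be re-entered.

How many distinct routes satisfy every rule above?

35

A right/down-only route from A to W makes exactly 3 down-moves and 4 right-moves in some order.
With no other constraints that would be C(7,3) = 35 routes.
That gives 35 routes.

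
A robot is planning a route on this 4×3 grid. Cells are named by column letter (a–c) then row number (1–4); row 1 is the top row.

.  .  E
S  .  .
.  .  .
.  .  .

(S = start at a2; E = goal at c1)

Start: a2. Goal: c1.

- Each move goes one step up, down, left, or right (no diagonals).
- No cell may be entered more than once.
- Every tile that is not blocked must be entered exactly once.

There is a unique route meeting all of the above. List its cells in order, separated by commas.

Need to visit all 12 open cells exactly once, starting at a2 and ending at c1.
Cell a4 has only two open neighbours (a3 and b4), so the path must pass straight through it: one of those is the cell it's entered from and the other is where it exits.
Route from a2: up to a1, right to b1, 2× down (reaching b3), left to a3, down to a4, 2× right (reaching c4), 3× up (reaching c1) — 11 moves in all.
Check: all 12 open cells covered.

a2, a1, b1, b2, b3, a3, a4, b4, c4, c3, c2, c1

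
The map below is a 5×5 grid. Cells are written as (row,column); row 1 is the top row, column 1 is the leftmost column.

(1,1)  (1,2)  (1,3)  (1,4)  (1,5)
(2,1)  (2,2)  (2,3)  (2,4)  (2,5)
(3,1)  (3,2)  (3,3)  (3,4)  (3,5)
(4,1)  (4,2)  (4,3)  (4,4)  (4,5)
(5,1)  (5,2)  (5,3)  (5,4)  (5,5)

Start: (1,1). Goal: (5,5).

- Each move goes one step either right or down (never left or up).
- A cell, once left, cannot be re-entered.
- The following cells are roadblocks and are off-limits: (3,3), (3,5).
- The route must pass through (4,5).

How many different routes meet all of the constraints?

8

A right/down-only route from (1,1) to (5,5) makes exactly 4 down-moves and 4 right-moves in some order.
With no other constraints that would be C(8,4) = 70 routes.
Split at (4,5) and multiply the segment counts (each segment already excludes blocked cells): (1,1)→(4,5): 8; (4,5)→(5,5): 1; product = 8.
That gives 8 routes.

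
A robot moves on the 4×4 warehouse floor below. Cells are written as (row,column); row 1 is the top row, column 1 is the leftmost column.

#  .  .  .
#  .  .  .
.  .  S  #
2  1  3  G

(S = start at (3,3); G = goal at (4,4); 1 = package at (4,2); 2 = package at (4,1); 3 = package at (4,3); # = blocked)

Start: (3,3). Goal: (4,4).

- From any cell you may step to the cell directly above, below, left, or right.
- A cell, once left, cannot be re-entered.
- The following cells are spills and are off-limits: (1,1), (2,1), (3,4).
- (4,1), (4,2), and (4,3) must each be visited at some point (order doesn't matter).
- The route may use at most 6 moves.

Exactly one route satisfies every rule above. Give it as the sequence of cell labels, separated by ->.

(3,3) -> (3,2) -> (3,1) -> (4,1) -> (4,2) -> (4,3) -> (4,4)

The 6-move cap with required stops at (4,1), (4,2), (4,3) leaves no slack for detours.
Route from (3,3): left 2 to (3,1), down 1 to (4,1), right 3 to (4,4) — 6 moves in all.
Check: all required cells visited; 6 ≤ 6 moves.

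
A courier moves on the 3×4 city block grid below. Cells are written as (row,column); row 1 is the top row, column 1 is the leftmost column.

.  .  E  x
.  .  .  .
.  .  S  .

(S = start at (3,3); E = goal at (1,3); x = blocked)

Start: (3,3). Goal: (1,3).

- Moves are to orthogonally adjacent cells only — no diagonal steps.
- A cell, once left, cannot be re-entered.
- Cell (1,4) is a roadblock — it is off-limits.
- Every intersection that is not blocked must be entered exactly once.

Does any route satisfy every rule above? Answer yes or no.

yes

One route that works: (3,3) → (3,4) → (2,4) → (2,3) → (2,2) → (3,2) → (3,1) → (2,1) → (1,1) → (1,2) → (1,3).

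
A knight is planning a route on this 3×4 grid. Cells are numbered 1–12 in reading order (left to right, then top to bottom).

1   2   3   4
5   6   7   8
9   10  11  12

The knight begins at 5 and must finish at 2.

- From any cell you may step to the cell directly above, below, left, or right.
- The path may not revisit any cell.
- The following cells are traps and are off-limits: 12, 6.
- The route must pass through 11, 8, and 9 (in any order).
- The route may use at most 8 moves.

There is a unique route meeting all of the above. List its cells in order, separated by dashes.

The 8-move cap with required stops at 11, 8, 9 leaves no slack for detours.
Route from 5: down to 9, 2× right (reaching 11), up to 7, right to 8, up to 4, 2× left (reaching 2) — 8 moves in all.
Check: all required cells visited; 8 ≤ 8 moves.

5 - 9 - 10 - 11 - 7 - 8 - 4 - 3 - 2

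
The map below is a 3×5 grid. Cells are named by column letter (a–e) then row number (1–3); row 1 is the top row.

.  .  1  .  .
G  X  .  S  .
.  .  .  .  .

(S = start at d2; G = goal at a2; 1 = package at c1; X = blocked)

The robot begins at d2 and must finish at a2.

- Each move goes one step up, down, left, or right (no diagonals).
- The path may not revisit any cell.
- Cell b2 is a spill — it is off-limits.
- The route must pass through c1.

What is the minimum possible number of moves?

Any route passes through c1 somewhere between d2 and a2. Summing Manhattan distances along the two legs (d2 → c1 → a2) gives a lower bound of 2 + 3 = 5 moves.
A route of 5 moves achieves this: d2 → d1 → c1 → b1 → a1 → a2.
Since 5 matches the lower bound, it is optimal.

5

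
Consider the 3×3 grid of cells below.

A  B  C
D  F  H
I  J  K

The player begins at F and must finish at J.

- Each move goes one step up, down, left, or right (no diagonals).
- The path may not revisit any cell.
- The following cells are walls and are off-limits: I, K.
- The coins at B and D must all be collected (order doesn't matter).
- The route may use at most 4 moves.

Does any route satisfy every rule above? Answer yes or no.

no

Every way from D onward to J runs back through F, which the route has already used — so it cannot be completed without a revisit.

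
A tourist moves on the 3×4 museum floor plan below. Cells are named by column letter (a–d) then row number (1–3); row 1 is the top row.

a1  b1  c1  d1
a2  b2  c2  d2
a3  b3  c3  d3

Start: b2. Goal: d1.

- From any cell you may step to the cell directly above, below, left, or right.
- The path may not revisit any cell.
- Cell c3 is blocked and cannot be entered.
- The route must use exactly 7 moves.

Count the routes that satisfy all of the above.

Need simple routes of exactly 7 moves from b2 to d1 (Manhattan distance 3, so 2 moves are spent on a detour and 2 undoing it).
Enumerating: b2 b3 a3 a2 a1 b1 c1 d1 | b2 a2 a1 b1 c1 c2 d2 d1.
That gives 2 routes.

2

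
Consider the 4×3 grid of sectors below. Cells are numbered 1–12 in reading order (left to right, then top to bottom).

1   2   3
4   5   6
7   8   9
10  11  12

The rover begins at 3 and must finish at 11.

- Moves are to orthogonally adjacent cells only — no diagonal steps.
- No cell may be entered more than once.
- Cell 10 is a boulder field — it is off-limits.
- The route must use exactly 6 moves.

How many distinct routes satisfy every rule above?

Need simple routes of exactly 6 moves from 3 to 11 (Manhattan distance 4, so 1 moves are spent on a detour and 1 undoing it).
Enumerating: 3 6 5 8 9 12 11 | 3 6 5 4 7 8 11 | 3 2 5 8 9 12 11 | 3 2 5 4 7 8 11 | 3 2 5 6 9 12 11 | 3 2 5 6 9 8 11 | 3 2 1 4 7 8 11 | 3 2 1 4 5 8 11.
That gives 8 routes.

8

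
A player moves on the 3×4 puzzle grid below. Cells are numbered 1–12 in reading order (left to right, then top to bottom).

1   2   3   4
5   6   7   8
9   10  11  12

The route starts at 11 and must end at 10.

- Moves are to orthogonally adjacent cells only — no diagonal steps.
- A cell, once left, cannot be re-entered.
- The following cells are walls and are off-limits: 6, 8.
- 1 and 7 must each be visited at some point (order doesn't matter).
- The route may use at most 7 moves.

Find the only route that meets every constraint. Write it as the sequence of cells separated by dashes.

Any route must reach 1 and 7 and still end at 10 within 7 moves, so the order of the required stops is forced.
Route from 11: up 2 to 3, left 2 to 1, down 2 to 9, right 1 to 10 — 7 moves in all.
Check: all required cells visited; 7 ≤ 7 moves.

11 - 7 - 3 - 2 - 1 - 5 - 9 - 10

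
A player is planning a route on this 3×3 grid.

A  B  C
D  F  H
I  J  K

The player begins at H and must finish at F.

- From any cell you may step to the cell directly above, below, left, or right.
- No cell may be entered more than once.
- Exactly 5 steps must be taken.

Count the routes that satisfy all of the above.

2

Need simple routes of exactly 5 moves from H to F (Manhattan distance 1, so 2 moves are spent on a detour and 2 undoing it).
Enumerating: H C B A D F | H K J I D F.
That gives 2 routes.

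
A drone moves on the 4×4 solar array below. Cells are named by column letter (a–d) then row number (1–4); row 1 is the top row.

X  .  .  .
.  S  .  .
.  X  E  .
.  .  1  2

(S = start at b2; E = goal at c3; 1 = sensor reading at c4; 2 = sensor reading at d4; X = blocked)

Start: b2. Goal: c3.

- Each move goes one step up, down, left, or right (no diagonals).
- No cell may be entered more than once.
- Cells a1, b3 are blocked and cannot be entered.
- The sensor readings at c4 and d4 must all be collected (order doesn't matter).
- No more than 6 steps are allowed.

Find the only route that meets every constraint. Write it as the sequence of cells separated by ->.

The budget equals the shortest possible length, so every move has to be on a shortest route through the required cells.
Route from b2: 2× right (reaching d2), 2× down (reaching d4), left to c4, up to c3 — 6 moves in all.
Check: all required cells visited; 6 ≤ 6 moves.

b2 -> c2 -> d2 -> d3 -> d4 -> c4 -> c3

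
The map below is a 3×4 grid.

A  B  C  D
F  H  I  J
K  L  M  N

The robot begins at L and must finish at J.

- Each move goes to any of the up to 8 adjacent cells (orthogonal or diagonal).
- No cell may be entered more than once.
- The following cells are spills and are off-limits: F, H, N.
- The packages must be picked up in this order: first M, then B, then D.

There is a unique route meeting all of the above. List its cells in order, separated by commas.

The waypoints must appear in the order M, B, D, with no cell reused.
Route from L: right to M, up to I, up-left to B, 2× right (reaching D), down to J — 6 moves in all.
Check: order respected (M at step 1, B at step 3, D at step 5).

L, M, I, B, C, D, J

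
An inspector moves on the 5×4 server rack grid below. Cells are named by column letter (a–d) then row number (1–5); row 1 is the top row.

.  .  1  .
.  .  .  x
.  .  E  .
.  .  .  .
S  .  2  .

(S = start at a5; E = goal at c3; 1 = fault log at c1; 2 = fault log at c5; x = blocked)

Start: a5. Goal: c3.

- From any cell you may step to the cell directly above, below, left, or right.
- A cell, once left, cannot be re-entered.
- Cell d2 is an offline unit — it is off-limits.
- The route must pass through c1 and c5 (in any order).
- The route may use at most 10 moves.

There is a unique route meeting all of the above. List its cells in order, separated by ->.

a5 -> b5 -> c5 -> c4 -> b4 -> b3 -> b2 -> b1 -> c1 -> c2 -> c3

The 10-move cap with required stops at c1, c5 leaves no slack for detours.
Route from a5: 2× right (reaching c5), up to c4, left to b4, 3× up (reaching b1), right to c1, 2× down (reaching c3) — 10 moves in all.
Check: all required cells visited; 10 ≤ 10 moves.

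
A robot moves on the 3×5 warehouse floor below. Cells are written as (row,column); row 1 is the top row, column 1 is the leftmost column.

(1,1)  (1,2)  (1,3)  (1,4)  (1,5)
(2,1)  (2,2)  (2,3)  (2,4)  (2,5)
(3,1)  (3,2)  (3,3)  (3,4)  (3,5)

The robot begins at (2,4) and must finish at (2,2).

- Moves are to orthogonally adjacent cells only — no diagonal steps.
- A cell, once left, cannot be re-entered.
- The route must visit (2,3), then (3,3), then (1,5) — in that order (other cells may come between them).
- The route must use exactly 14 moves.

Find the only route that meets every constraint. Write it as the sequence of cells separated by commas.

The waypoints must appear in the order (2,3), (3,3), (1,5), with no cell reused.
Route from (2,4): left 1 to (2,3), down 1 to (3,3), right 2 to (3,5), up 2 to (1,5), left 4 to (1,1), down 2 to (3,1), right 1 to (3,2), up 1 to (2,2) — 14 moves in all.
Check: order respected ((2,3) at step 1, (3,3) at step 2, (1,5) at step 6); 14 moves as required.

(2,4), (2,3), (3,3), (3,4), (3,5), (2,5), (1,5), (1,4), (1,3), (1,2), (1,1), (2,1), (3,1), (3,2), (2,2)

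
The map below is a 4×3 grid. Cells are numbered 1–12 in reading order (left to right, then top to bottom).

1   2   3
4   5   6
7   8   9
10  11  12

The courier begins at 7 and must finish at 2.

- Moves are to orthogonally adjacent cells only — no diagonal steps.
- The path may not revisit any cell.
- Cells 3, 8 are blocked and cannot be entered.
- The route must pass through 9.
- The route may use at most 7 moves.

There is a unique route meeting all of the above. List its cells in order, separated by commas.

7, 10, 11, 12, 9, 6, 5, 2

The 7-move cap with required stops at 9 leaves no slack for detours.
Route from 7: down to 10, 2× right (reaching 12), 2× up (reaching 6), left to 5, up to 2 — 7 moves in all.
Check: all required cells visited; 7 ≤ 7 moves.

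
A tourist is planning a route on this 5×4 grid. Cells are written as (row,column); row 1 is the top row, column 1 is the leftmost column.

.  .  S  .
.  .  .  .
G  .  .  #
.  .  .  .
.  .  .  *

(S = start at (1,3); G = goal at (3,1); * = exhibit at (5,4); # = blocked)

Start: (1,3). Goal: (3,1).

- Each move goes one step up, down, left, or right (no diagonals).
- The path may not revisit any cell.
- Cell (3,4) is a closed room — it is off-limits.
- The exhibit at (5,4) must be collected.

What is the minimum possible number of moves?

10

Any route passes through (5,4) somewhere between (1,3) and (3,1). Summing Manhattan distances along the two legs ((1,3) → (5,4) → (3,1)) gives a lower bound of 5 + 5 = 10 moves.
A route of 10 moves achieves this: (1,3) → (2,3) → (3,3) → (4,3) → (4,4) → (5,4) → (5,3) → (5,2) → (4,2) → (3,2) → (3,1).
Since 10 matches the lower bound, it is optimal.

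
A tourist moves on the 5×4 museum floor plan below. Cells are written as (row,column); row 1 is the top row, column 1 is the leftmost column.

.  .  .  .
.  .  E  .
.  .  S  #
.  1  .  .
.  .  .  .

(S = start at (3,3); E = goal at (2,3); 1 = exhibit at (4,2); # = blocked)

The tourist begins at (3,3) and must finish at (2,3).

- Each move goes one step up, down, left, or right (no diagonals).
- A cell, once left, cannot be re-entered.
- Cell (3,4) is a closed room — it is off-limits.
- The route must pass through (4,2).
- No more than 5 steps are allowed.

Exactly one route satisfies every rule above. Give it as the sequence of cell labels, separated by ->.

(3,3) -> (4,3) -> (4,2) -> (3,2) -> (2,2) -> (2,3)

Any route must reach (4,2) and still end at (2,3) within 5 moves, so the order of the required stops is forced.
Route from (3,3): down 1 to (4,3), left 1 to (4,2), up 2 to (2,2), right 1 to (2,3) — 5 moves in all.
Check: all required cells visited; 5 ≤ 5 moves.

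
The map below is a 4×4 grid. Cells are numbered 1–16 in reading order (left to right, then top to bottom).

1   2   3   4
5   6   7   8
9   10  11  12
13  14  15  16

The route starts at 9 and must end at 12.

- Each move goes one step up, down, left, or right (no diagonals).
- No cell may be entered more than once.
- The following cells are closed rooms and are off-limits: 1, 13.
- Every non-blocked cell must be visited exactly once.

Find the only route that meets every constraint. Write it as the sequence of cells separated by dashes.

Need to visit all 14 open cells exactly once, starting at 9 and ending at 12.
Cell 2 has only two open neighbours (6 and 3), so the path must pass straight through it: one of those is the cell it's entered from and the other is where it exits.
Route from 9: up to 5, right to 6, up to 2, 2× right (reaching 4), down to 8, left to 7, down to 11, left to 10, down to 14, 2× right (reaching 16), up to 12 — 13 moves in all.
Check: all 14 open cells covered.

9 - 5 - 6 - 2 - 3 - 4 - 8 - 7 - 11 - 10 - 14 - 15 - 16 - 12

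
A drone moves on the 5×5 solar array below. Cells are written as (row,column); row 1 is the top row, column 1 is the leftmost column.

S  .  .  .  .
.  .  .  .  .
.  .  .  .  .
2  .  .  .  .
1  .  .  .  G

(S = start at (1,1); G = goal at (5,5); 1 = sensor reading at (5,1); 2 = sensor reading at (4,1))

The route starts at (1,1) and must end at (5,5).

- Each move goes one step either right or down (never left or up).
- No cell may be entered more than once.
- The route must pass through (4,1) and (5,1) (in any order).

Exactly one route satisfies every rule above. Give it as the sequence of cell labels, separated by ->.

Moves only go right or down, so the column and row indices never decrease.
Route from (1,1): down 4 to (5,1), right 4 to (5,5) — 8 moves in all.
Check: all required cells visited.

(1,1) -> (2,1) -> (3,1) -> (4,1) -> (5,1) -> (5,2) -> (5,3) -> (5,4) -> (5,5)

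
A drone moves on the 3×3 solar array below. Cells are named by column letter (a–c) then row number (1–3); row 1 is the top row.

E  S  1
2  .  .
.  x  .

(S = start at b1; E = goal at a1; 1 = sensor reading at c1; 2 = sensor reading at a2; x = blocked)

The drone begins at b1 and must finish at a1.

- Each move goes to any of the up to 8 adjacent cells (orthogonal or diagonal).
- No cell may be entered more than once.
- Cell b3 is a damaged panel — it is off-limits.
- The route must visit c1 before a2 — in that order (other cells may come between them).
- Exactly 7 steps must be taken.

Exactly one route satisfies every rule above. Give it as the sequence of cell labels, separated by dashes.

b1 - c1 - c2 - c3 - b2 - a3 - a2 - a1

The waypoints must appear in the order c1, a2, with no cell reused.
Route from b1: right to c1, 2× down (reaching c3), up-left to b2, down-left to a3, 2× up (reaching a1) — 7 moves in all.
Check: order respected (1 at step 1, 2 at step 6); 7 moves as required.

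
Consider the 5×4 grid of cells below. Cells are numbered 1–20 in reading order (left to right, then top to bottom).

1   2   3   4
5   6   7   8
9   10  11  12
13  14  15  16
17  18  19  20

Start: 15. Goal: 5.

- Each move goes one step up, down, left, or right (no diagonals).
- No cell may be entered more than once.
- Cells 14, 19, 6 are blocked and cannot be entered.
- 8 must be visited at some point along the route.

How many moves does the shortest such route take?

8

Any route passes through 8 somewhere between 15 and 5. Summing Manhattan distances along the two legs (15 → 8 → 5) gives a lower bound of 3 + 3 = 6 moves.
That bound ignores the blocked cells. Measuring each leg by the fewest moves that actually steer around them (15→8: 3; 8→5: 5) raises the lower bound to 8.
A route of 8 moves exists: 15 → 11 → 7 → 8 → 4 → 3 → 2 → 1 → 5.
Since 8 matches that lower bound, it is optimal.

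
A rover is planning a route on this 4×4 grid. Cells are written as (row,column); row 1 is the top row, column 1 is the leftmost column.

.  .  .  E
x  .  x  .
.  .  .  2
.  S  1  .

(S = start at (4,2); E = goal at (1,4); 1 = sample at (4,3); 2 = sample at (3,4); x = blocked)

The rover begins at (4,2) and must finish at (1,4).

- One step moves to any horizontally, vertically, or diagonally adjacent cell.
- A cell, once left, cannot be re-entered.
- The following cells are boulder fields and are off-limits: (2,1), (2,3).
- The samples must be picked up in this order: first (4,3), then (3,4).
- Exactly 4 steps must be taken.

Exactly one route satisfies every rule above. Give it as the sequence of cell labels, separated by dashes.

(4,2) - (4,3) - (3,4) - (2,4) - (1,4)

The waypoints must appear in the order (4,3), (3,4), with no cell reused.
Route from (4,2): right 1 to (4,3), up-right 1 to (3,4), up 2 to (1,4) — 4 moves in all.
Check: order respected (1 at step 1, 2 at step 2); 4 moves as required.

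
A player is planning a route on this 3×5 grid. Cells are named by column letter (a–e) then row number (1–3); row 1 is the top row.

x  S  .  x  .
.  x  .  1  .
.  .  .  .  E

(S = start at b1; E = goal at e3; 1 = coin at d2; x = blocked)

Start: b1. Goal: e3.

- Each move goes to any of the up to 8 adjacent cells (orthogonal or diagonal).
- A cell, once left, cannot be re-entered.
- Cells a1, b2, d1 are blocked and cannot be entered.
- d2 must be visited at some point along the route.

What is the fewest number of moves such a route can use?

Any route passes through d2 somewhere between b1 and e3. Summing Chebyshev distances along the two legs (b1 → d2 → e3) gives a lower bound of 2 + 1 = 3 moves.
A route of 3 moves achieves this: b1 → c1 → d2 → e3.
Since 3 matches the lower bound, it is optimal.

3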